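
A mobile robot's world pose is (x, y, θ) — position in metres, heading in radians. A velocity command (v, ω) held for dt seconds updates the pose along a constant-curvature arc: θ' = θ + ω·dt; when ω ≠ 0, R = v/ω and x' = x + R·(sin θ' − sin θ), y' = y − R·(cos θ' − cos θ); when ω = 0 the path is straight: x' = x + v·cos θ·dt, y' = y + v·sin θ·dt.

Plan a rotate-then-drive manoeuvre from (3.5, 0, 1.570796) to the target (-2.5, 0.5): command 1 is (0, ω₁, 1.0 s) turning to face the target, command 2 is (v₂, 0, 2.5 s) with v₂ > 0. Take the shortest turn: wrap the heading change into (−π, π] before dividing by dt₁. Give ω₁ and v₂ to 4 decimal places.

ω₁ = 1.4877, v₂ = 2.4083

heading to target = atan2(0.5−0, -2.5−3.5) = 3.0585
Δθ = wrap(3.0585 − 1.5708) = 1.4877; ω₁ = Δθ/dt₁ = 1.4877
distance = √((-2.5−3.5)² + (0.5−0)²) = 6.0208; v₂ = distance/dt₂ = 2.4083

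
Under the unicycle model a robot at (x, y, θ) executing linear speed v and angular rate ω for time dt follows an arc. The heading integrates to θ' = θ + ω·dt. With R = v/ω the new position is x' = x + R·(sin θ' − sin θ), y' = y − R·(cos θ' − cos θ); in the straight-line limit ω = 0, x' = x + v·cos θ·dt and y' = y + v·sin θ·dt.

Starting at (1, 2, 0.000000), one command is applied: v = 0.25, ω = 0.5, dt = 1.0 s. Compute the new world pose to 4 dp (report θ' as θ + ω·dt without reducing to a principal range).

(1.2397, 2.0612, 0.5000)

θ' = 0.0000 + 0.5·1.0 = 0.5000
R = v/ω = 0.25/0.5 = 0.5000
x' = 1 + 0.5000·(sin 0.5000 − sin 0.0000) = 1.2397
y' = 2 − 0.5000·(cos 0.5000 − cos 0.0000) = 2.0612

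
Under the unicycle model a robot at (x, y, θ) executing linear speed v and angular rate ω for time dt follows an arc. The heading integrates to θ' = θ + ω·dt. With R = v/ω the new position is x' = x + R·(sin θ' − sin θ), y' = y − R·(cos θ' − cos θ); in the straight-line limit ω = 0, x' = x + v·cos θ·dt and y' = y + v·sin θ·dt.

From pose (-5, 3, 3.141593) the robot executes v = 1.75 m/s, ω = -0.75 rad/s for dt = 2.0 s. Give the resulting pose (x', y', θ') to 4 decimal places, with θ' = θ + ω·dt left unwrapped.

θ' = 3.1416 + -0.75·2.0 = 1.6416
R = v/ω = 1.75/-0.75 = -2.3333
x' = -5 + -2.3333·(sin 1.6416 − sin 3.1416) = -7.3275
y' = 3 − -2.3333·(cos 1.6416 − cos 3.1416) = 5.1683

(-7.3275, 5.1683, 1.6416)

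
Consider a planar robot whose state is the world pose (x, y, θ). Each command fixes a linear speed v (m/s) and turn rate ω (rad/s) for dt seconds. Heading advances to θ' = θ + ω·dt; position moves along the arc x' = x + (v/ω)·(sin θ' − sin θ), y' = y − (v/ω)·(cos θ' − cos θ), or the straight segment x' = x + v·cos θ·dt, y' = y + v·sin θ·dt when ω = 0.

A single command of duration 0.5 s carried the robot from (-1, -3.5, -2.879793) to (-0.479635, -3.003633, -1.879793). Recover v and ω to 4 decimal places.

v = -1.5000, ω = 2.0000

Δθ = -1.879793 − -2.879793 = 1.000000
ω = Δθ/dt = 1.000000/0.5 = 2.0000
R = Δx/(sin θ' − sin θ) = -0.7500
v = R·ω = -0.7500·2.0000 = -1.5000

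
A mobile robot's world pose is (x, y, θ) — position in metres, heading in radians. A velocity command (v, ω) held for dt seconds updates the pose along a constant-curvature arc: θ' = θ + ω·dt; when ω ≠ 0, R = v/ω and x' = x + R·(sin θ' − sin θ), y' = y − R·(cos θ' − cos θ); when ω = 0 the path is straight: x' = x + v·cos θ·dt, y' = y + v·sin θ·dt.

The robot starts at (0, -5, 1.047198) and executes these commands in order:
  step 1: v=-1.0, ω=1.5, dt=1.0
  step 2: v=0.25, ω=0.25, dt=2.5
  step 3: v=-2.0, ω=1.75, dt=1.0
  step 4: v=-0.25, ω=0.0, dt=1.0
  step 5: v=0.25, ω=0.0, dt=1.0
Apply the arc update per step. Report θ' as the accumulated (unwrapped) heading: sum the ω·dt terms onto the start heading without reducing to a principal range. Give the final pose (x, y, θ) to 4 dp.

step 1: θ'=2.5472 (R=-0.6667) → pose (0.2040, -5.8857, 2.5472)
step 2: θ'=3.1722 (R=1.0000) → pose (-0.3866, -5.7146, 3.1722)
step 3: θ'=4.9222 (R=-1.1429) → pose (0.6962, -4.3343, 4.9222)
step 4: θ'=4.9222 (straight) → pose (0.6442, -4.0897, 4.9222)
step 5: θ'=4.9222 (straight) → pose (0.6962, -4.3343, 4.9222)

(0.6962, -4.3343, 4.9222)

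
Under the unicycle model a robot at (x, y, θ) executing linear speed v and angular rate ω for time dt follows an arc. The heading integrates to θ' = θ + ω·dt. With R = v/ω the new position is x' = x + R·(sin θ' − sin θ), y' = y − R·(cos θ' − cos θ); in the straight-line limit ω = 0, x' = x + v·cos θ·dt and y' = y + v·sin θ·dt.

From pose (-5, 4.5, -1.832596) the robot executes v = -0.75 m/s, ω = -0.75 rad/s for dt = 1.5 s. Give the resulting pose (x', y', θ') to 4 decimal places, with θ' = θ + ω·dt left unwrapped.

θ' = -1.8326 + -0.75·1.5 = -2.9576
R = v/ω = -0.75/-0.75 = 1.0000
x' = -5 + 1.0000·(sin -2.9576 − sin -1.8326) = -4.2170
y' = 4.5 − 1.0000·(cos -2.9576 − cos -1.8326) = 5.2243

(-4.2170, 5.2243, -2.9576)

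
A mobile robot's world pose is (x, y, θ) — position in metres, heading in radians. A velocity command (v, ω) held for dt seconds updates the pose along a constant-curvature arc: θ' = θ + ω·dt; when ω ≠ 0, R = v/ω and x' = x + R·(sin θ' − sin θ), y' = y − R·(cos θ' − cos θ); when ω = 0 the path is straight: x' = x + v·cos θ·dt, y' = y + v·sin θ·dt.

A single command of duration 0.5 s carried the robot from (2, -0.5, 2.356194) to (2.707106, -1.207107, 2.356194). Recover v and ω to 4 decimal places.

Δθ = 2.356194 − 2.356194 = 0.000000
ω = Δθ/dt = 0.000000/0.5 = 0.0000
ω = 0 → v = (Δx·cos θ + Δy·sin θ)/dt = -2.0000

v = -2.0000, ω = 0.0000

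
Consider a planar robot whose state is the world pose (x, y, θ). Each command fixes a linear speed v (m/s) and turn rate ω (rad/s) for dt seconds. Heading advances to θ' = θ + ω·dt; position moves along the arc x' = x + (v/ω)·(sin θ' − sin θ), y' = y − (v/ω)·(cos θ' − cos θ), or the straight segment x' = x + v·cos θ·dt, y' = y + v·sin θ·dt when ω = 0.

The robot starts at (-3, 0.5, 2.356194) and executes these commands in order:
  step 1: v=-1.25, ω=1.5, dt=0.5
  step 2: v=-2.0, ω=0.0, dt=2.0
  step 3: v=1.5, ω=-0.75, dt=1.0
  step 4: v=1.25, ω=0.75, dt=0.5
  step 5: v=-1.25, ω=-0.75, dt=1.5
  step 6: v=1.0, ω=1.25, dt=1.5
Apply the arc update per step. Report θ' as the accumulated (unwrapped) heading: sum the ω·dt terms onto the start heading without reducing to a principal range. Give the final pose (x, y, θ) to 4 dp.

(-0.3651, 0.3059, 3.4812)

step 1: θ'=3.1062 (R=-0.8333) → pose (-2.4402, 0.2564, 3.1062)
step 2: θ'=3.1062 (straight) → pose (1.5573, 0.1149, 3.1062)
step 3: θ'=2.3562 (R=-2.0000) → pose (0.2138, 0.6994, 2.3562)
step 4: θ'=2.7312 (R=1.6667) → pose (-0.2997, 1.0492, 2.7312)
step 5: θ'=1.6062 (R=1.6667) → pose (0.7009, -0.4201, 1.6062)
step 6: θ'=3.4812 (R=0.8000) → pose (-0.3651, 0.3059, 3.4812)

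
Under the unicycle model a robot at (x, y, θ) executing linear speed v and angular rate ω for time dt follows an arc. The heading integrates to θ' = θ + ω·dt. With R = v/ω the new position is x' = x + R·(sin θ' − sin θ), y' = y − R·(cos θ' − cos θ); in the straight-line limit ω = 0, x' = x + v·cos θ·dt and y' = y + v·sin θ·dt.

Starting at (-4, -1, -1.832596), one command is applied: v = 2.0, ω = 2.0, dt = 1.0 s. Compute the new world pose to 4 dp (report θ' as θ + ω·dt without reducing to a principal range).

(-2.8675, -2.2448, 0.1674)

θ' = -1.8326 + 2.0·1.0 = 0.1674
R = v/ω = 2.0/2.0 = 1.0000
x' = -4 + 1.0000·(sin 0.1674 − sin -1.8326) = -2.8675
y' = -1 − 1.0000·(cos 0.1674 − cos -1.8326) = -2.2448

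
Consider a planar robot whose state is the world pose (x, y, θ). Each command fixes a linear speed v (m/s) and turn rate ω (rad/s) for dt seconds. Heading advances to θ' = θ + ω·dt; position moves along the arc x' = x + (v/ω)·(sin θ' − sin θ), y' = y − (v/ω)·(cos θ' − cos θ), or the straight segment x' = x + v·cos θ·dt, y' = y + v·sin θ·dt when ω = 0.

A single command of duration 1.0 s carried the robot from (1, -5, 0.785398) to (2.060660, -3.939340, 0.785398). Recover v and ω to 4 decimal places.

Δθ = 0.785398 − 0.785398 = 0.000000
ω = Δθ/dt = 0.000000/1.0 = 0.0000
ω = 0 → v = (Δx·cos θ + Δy·sin θ)/dt = 1.5000

v = 1.5000, ω = 0.0000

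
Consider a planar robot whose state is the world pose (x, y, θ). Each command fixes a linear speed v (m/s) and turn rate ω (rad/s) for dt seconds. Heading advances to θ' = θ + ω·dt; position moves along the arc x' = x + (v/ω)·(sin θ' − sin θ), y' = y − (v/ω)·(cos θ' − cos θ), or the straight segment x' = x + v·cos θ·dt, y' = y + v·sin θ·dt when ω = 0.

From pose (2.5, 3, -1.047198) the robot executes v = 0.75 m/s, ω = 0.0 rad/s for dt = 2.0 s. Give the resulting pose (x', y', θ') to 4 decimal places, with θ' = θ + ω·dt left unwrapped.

θ' = -1.0472 + 0.0·2.0 = -1.0472
ω = 0 → straight: x' = 2.5 + 0.75·cos(-1.0472)·2.0 = 3.2500
y' = 3 + 0.75·sin(-1.0472)·2.0 = 1.7010

(3.2500, 1.7010, -1.0472)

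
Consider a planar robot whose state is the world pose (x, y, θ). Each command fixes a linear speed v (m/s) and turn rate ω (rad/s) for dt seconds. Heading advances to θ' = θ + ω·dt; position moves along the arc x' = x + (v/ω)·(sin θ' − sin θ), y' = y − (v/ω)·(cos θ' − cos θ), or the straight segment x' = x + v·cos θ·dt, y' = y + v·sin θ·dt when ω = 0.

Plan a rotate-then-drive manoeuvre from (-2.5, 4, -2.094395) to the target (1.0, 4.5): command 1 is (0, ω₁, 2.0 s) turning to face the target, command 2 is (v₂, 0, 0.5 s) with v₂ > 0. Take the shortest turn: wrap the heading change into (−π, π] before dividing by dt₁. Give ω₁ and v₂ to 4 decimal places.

heading to target = atan2(4.5−4, 1−-2.5) = 0.1419
Δθ = wrap(0.1419 − -2.0944) = 2.2363; ω₁ = Δθ/dt₁ = 1.1181
distance = √((1−-2.5)² + (4.5−4)²) = 3.5355; v₂ = distance/dt₂ = 7.0711

ω₁ = 1.1181, v₂ = 7.0711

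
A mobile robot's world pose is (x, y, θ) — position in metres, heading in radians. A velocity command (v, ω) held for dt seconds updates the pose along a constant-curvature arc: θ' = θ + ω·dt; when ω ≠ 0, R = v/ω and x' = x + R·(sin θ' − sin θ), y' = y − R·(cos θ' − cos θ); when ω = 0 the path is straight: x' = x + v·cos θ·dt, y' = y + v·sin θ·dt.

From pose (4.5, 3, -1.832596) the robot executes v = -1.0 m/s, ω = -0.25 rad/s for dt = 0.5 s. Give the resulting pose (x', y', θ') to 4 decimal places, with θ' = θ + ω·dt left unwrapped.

(4.6592, 3.4736, -1.9576)

θ' = -1.8326 + -0.25·0.5 = -1.9576
R = v/ω = -1.0/-0.25 = 4.0000
x' = 4.5 + 4.0000·(sin -1.9576 − sin -1.8326) = 4.6592
y' = 3 − 4.0000·(cos -1.9576 − cos -1.8326) = 3.4736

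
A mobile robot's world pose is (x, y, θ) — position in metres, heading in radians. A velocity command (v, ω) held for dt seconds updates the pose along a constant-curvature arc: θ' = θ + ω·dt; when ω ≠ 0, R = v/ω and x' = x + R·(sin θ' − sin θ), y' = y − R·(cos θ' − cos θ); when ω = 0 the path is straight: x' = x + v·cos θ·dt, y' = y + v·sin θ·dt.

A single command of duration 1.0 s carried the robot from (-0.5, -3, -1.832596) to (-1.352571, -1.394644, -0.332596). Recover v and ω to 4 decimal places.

v = -2.0000, ω = 1.5000

Δθ = -0.332596 − -1.832596 = 1.500000
ω = Δθ/dt = 1.500000/1.0 = 1.5000
R = −Δy/(cos θ' − cos θ) = -1.3333
v = R·ω = -1.3333·1.5000 = -2.0000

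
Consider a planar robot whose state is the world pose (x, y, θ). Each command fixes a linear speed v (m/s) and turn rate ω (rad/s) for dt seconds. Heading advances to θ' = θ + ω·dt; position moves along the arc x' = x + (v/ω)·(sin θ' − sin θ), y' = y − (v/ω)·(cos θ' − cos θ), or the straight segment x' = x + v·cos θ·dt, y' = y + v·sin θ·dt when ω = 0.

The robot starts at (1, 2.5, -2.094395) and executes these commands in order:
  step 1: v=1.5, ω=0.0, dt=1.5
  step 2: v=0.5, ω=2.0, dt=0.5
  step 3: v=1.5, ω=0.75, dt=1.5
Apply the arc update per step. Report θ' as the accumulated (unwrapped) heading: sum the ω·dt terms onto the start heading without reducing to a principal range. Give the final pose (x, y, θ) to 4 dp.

step 1: θ'=-2.0944 (straight) → pose (-0.1250, 0.5514, -2.0944)
step 2: θ'=-1.0944 (R=0.2500) → pose (-0.1307, 0.3118, -1.0944)
step 3: θ'=0.0306 (R=2.0000) → pose (1.7078, -0.7701, 0.0306)

(1.7078, -0.7701, 0.0306)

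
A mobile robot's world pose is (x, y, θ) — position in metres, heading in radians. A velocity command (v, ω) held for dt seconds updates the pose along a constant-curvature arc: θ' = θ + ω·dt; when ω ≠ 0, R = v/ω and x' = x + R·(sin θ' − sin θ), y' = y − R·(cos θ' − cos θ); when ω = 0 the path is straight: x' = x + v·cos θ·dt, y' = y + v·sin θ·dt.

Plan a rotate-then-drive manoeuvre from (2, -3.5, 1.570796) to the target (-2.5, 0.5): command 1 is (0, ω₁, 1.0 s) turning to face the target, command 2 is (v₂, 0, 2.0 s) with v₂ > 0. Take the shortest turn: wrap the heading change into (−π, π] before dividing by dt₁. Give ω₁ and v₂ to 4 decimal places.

heading to target = atan2(0.5−-3.5, -2.5−2) = 2.4150
Δθ = wrap(2.4150 − 1.5708) = 0.8442; ω₁ = Δθ/dt₁ = 0.8442
distance = √((-2.5−2)² + (0.5−-3.5)²) = 6.0208; v₂ = distance/dt₂ = 3.0104

ω₁ = 0.8442, v₂ = 3.0104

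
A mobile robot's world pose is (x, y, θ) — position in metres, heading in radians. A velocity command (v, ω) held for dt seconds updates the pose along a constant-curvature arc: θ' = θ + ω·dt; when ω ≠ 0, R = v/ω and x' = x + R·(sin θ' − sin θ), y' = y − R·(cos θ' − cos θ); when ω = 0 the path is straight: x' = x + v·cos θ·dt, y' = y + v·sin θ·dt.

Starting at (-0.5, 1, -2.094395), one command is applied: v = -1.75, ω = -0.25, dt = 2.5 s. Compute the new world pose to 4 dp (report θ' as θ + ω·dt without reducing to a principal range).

θ' = -2.0944 + -0.25·2.5 = -2.7194
R = v/ω = -1.75/-0.25 = 7.0000
x' = -0.5 + 7.0000·(sin -2.7194 − sin -2.0944) = 2.6938
y' = 1 − 7.0000·(cos -2.7194 − cos -2.0944) = 3.8853

(2.6938, 3.8853, -2.7194)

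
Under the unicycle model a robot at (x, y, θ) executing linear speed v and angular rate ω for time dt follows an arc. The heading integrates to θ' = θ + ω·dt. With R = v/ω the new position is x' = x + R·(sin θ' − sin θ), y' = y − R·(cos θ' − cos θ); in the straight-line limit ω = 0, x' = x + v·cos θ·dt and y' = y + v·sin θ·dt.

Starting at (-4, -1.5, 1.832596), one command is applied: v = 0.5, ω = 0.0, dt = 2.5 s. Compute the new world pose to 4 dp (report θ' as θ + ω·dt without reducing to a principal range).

θ' = 1.8326 + 0.0·2.5 = 1.8326
ω = 0 → straight: x' = -4 + 0.5·cos(1.8326)·2.5 = -4.3235
y' = -1.5 + 0.5·sin(1.8326)·2.5 = -0.2926

(-4.3235, -0.2926, 1.8326)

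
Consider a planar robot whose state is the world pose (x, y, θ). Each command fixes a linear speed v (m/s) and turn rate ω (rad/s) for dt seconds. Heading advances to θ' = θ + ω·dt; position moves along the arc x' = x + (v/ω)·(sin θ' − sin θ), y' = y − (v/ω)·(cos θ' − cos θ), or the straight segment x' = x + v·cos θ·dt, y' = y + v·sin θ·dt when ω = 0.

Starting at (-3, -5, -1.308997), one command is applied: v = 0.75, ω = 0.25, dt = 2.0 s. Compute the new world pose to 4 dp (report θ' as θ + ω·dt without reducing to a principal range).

(-2.2730, -6.2942, -0.8090)

θ' = -1.3090 + 0.25·2.0 = -0.8090
R = v/ω = 0.75/0.25 = 3.0000
x' = -3 + 3.0000·(sin -0.8090 − sin -1.3090) = -2.2730
y' = -5 − 3.0000·(cos -0.8090 − cos -1.3090) = -6.2942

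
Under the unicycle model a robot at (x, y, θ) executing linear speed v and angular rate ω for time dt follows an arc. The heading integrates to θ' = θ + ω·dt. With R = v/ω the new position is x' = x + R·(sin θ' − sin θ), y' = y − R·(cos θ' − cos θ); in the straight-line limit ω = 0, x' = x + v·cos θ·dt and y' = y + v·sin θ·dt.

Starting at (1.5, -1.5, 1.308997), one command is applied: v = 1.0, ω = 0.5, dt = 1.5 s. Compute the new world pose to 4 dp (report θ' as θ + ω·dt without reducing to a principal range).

(1.3345, -0.0443, 2.0590)

θ' = 1.3090 + 0.5·1.5 = 2.0590
R = v/ω = 1.0/0.5 = 2.0000
x' = 1.5 + 2.0000·(sin 2.0590 − sin 1.3090) = 1.3345
y' = -1.5 − 2.0000·(cos 2.0590 − cos 1.3090) = -0.0443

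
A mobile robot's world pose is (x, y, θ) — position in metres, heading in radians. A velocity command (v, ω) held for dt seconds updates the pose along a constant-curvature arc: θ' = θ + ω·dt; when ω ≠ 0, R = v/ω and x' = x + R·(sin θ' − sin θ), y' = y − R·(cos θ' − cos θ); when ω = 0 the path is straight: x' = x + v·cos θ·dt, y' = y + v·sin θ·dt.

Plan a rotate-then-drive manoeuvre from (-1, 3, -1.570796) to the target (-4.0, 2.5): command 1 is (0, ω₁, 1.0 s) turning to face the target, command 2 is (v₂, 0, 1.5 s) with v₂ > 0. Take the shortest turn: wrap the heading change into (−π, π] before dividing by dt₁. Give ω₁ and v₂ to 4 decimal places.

ω₁ = -1.4056, v₂ = 2.0276

heading to target = atan2(2.5−3, -4−-1) = -2.9764
Δθ = wrap(-2.9764 − -1.5708) = -1.4056; ω₁ = Δθ/dt₁ = -1.4056
distance = √((-4−-1)² + (2.5−3)²) = 3.0414; v₂ = distance/dt₂ = 2.0276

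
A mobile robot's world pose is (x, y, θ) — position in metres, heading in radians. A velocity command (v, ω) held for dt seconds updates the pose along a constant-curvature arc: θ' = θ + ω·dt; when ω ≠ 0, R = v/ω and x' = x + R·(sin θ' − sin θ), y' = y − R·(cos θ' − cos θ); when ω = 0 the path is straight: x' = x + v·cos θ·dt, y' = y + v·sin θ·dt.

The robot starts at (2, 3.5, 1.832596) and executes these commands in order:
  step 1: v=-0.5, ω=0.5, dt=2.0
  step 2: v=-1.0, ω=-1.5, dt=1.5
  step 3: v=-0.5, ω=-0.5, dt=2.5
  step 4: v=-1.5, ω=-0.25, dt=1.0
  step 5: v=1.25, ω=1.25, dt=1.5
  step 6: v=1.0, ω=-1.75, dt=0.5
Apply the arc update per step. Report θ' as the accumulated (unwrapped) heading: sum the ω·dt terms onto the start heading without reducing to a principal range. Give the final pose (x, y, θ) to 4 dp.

step 1: θ'=2.8326 (R=-1.0000) → pose (2.6618, 2.8062, 2.8326)
step 2: θ'=0.5826 (R=0.6667) → pose (2.8259, 1.6144, 0.5826)
step 3: θ'=-0.6674 (R=1.0000) → pose (1.6567, 1.6640, -0.6674)
step 4: θ'=-0.9174 (R=6.0000) → pose (0.6063, 2.7293, -0.9174)
step 5: θ'=0.9576 (R=1.0000) → pose (2.2181, 2.7617, 0.9576)
step 6: θ'=0.0826 (R=-0.5714) → pose (2.6383, 3.0023, 0.0826)

(2.6383, 3.0023, 0.0826)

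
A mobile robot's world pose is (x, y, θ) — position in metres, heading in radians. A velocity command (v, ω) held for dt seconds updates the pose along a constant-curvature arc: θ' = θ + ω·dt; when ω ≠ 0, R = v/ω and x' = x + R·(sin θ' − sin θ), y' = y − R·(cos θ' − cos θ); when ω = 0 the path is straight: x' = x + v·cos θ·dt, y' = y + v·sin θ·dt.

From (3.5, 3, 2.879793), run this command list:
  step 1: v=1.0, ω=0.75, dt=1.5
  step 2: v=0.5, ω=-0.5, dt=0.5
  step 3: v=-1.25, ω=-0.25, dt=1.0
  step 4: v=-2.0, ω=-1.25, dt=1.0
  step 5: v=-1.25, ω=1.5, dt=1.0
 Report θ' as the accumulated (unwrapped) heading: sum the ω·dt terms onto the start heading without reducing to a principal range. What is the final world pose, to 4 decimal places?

(5.9923, 2.3562, 3.7548)

step 1: θ'=4.0048 (R=1.3333) → pose (2.1417, 2.5788, 4.0048)
step 2: θ'=3.7548 (R=-1.0000) → pose (1.9572, 2.4110, 3.7548)
step 3: θ'=3.5048 (R=5.0000) → pose (3.0583, 2.9957, 3.5048)
step 4: θ'=2.2548 (R=1.6000) → pose (4.8668, 2.5112, 2.2548)
step 5: θ'=3.7548 (R=-0.8333) → pose (5.9923, 2.3562, 3.7548)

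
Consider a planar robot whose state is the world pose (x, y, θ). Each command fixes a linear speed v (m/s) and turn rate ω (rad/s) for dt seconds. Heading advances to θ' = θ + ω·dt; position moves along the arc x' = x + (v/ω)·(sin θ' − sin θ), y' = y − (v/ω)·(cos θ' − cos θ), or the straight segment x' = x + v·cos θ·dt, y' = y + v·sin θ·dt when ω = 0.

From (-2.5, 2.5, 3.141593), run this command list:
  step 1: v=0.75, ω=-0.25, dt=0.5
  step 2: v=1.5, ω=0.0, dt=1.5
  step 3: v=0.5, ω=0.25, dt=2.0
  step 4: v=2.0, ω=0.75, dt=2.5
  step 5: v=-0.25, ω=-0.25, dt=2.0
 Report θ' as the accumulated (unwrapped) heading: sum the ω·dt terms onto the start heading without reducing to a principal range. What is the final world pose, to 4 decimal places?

step 1: θ'=3.0166 (R=-3.0000) → pose (-2.8740, 2.5234, 3.0166)
step 2: θ'=3.0166 (straight) → pose (-5.1065, 2.8039, 3.0166)
step 3: θ'=3.5166 (R=2.0000) → pose (-6.0884, 2.6805, 3.5166)
step 4: θ'=5.3916 (R=2.6667) → pose (-7.1865, -1.4759, 5.3916)
step 5: θ'=4.8916 (R=1.0000) → pose (-7.3924, -1.0260, 4.8916)

(-7.3924, -1.0260, 4.8916)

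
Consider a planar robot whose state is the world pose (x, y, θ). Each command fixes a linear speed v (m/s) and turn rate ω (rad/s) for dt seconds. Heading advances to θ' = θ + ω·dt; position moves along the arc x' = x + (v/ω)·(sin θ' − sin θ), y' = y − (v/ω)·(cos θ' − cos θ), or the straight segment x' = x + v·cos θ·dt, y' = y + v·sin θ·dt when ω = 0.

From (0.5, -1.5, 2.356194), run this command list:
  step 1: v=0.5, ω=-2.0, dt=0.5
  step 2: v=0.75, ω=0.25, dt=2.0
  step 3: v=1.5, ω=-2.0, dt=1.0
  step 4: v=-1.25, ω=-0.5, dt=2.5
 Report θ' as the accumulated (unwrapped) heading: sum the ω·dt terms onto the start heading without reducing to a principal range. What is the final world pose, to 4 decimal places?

step 1: θ'=1.3562 (R=-0.2500) → pose (0.4325, -1.2700, 1.3562)
step 2: θ'=1.8562 (R=3.0000) → pose (0.3800, 0.2135, 1.8562)
step 3: θ'=-0.1438 (R=-0.7500) → pose (1.2071, 1.1669, -0.1438)
step 4: θ'=-1.3938 (R=2.5000) → pose (-0.8955, 3.2009, -1.3938)

(-0.8955, 3.2009, -1.3938)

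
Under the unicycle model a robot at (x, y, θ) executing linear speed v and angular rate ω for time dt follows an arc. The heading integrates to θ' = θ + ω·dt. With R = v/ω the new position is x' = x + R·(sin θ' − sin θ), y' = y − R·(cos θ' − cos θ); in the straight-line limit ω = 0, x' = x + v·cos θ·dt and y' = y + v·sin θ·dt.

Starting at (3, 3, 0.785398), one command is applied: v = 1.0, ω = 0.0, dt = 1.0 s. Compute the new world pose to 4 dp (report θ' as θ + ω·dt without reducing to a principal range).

(3.7071, 3.7071, 0.7854)

θ' = 0.7854 + 0.0·1.0 = 0.7854
ω = 0 → straight: x' = 3 + 1.0·cos(0.7854)·1.0 = 3.7071
y' = 3 + 1.0·sin(0.7854)·1.0 = 3.7071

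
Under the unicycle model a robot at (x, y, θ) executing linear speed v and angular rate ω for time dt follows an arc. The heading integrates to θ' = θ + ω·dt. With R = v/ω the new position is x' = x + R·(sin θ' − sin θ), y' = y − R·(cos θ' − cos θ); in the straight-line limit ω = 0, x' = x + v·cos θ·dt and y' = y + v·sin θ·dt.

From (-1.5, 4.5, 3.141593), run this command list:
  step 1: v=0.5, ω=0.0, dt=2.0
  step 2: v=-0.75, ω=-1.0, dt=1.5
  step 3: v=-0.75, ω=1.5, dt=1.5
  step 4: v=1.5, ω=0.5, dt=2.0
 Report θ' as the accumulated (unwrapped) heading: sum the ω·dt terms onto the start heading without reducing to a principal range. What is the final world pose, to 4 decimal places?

step 1: θ'=3.1416 (straight) → pose (-2.5000, 4.5000, 3.1416)
step 2: θ'=1.6416 (R=0.7500) → pose (-1.7519, 3.8031, 1.6416)
step 3: θ'=3.8916 (R=-0.5000) → pose (-0.9123, 3.4726, 3.8916)
step 4: θ'=4.8916 (R=3.0000) → pose (-1.8194, 0.7428, 4.8916)

(-1.8194, 0.7428, 4.8916)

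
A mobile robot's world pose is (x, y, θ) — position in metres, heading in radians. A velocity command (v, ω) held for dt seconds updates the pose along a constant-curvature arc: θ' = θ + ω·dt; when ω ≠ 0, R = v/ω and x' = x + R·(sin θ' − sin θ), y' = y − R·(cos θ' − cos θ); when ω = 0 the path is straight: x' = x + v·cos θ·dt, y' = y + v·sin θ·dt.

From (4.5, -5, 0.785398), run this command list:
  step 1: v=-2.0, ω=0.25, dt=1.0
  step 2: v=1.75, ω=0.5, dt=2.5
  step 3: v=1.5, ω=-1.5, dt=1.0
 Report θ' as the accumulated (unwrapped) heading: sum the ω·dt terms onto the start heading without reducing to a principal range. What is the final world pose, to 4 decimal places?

step 1: θ'=1.0354 (R=-8.0000) → pose (3.2763, -6.5754, 1.0354)
step 2: θ'=2.2854 (R=3.5000) → pose (2.9098, -2.4961, 2.2854)
step 3: θ'=0.7854 (R=-1.0000) → pose (2.9581, -1.1337, 0.7854)

(2.9581, -1.1337, 0.7854)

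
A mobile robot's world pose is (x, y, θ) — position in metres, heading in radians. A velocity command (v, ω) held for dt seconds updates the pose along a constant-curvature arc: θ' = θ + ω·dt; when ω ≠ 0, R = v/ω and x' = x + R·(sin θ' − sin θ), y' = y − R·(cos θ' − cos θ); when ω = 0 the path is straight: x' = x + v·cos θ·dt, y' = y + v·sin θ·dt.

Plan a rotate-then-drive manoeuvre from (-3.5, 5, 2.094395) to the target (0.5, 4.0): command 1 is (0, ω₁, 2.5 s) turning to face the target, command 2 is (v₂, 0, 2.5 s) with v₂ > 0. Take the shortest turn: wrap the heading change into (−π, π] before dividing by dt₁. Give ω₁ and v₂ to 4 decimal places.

ω₁ = -0.9357, v₂ = 1.6492

heading to target = atan2(4−5, 0.5−-3.5) = -0.2450
Δθ = wrap(-0.2450 − 2.0944) = -2.3394; ω₁ = Δθ/dt₁ = -0.9357
distance = √((0.5−-3.5)² + (4−5)²) = 4.1231; v₂ = distance/dt₂ = 1.6492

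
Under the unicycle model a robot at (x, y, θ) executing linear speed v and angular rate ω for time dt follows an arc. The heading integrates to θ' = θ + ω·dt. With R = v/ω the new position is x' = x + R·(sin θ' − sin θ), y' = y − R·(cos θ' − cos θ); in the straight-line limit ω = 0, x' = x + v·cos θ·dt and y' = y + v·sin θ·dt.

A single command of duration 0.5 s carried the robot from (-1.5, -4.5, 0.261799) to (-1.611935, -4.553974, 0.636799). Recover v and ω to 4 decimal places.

Δθ = 0.636799 − 0.261799 = 0.375000
ω = Δθ/dt = 0.375000/0.5 = 0.7500
R = Δx/(sin θ' − sin θ) = -0.3333
v = R·ω = -0.3333·0.7500 = -0.2500

v = -0.2500, ω = 0.7500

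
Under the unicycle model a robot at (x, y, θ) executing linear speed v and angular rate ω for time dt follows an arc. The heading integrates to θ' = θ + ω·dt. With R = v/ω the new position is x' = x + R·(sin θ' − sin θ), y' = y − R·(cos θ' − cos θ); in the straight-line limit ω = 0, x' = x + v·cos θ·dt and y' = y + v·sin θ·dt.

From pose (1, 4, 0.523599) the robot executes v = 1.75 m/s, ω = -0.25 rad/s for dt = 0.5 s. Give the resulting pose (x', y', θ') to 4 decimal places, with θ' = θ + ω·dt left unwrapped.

θ' = 0.5236 + -0.25·0.5 = 0.3986
R = v/ω = 1.75/-0.25 = -7.0000
x' = 1 + -7.0000·(sin 0.3986 − sin 0.5236) = 1.7831
y' = 4 − -7.0000·(cos 0.3986 − cos 0.5236) = 4.3891

(1.7831, 4.3891, 0.3986)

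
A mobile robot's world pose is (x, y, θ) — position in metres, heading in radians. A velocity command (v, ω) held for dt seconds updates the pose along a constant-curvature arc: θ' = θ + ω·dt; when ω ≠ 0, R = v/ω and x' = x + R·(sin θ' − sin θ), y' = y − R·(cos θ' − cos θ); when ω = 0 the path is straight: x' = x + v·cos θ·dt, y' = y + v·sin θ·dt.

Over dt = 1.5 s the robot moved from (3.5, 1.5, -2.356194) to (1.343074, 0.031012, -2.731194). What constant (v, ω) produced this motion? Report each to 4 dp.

v = 1.7500, ω = -0.2500

Δθ = -2.731194 − -2.356194 = -0.375000
ω = Δθ/dt = -0.375000/1.5 = -0.2500
R = Δx/(sin θ' − sin θ) = -7.0000
v = R·ω = -7.0000·-0.2500 = 1.7500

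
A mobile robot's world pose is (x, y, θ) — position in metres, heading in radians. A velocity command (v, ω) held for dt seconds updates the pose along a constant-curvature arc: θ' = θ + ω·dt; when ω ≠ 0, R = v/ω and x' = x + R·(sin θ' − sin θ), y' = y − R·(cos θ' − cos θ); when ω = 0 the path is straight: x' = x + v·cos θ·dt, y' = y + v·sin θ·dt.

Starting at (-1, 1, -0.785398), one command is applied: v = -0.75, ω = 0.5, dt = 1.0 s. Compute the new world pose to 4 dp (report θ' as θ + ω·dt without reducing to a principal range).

θ' = -0.7854 + 0.5·1.0 = -0.2854
R = v/ω = -0.75/0.5 = -1.5000
x' = -1 + -1.5000·(sin -0.2854 − sin -0.7854) = -1.6384
y' = 1 − -1.5000·(cos -0.2854 − cos -0.7854) = 1.3787

(-1.6384, 1.3787, -0.2854)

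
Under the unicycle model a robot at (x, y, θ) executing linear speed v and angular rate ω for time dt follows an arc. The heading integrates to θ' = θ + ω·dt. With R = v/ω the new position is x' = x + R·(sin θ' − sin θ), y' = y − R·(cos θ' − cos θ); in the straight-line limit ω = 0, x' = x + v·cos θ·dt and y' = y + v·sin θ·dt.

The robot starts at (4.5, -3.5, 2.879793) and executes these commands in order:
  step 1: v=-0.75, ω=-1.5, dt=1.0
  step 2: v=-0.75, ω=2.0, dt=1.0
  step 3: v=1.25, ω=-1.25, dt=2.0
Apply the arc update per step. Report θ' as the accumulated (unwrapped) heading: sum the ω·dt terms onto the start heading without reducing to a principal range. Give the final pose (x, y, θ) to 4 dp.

step 1: θ'=1.3798 (R=0.5000) → pose (4.8615, -4.0779, 1.3798)
step 2: θ'=3.3798 (R=-0.3750) → pose (5.3182, -4.5135, 3.3798)
step 3: θ'=0.8798 (R=-1.0000) → pose (4.3116, -2.9044, 0.8798)

(4.3116, -2.9044, 0.8798)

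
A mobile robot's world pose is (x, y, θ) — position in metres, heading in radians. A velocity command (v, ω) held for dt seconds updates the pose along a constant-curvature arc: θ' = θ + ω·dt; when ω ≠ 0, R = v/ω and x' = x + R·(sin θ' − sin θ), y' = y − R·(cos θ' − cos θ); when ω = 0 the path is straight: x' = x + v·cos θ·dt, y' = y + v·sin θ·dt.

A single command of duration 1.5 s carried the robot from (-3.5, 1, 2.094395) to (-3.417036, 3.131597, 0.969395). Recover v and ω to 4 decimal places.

Δθ = 0.969395 − 2.094395 = -1.125000
ω = Δθ/dt = -1.125000/1.5 = -0.7500
R = −Δy/(cos θ' − cos θ) = -2.0000
v = R·ω = -2.0000·-0.7500 = 1.5000

v = 1.5000, ω = -0.7500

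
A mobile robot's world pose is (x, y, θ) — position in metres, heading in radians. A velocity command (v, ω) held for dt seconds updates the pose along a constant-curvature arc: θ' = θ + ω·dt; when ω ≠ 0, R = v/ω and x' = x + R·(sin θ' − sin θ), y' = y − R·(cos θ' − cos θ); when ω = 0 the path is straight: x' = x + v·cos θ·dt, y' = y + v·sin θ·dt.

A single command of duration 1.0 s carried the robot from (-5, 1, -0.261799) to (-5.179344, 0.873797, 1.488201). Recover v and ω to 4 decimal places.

v = -0.2500, ω = 1.7500

Δθ = 1.488201 − -0.261799 = 1.750000
ω = Δθ/dt = 1.750000/1.0 = 1.7500
R = Δx/(sin θ' − sin θ) = -0.1429
v = R·ω = -0.1429·1.7500 = -0.2500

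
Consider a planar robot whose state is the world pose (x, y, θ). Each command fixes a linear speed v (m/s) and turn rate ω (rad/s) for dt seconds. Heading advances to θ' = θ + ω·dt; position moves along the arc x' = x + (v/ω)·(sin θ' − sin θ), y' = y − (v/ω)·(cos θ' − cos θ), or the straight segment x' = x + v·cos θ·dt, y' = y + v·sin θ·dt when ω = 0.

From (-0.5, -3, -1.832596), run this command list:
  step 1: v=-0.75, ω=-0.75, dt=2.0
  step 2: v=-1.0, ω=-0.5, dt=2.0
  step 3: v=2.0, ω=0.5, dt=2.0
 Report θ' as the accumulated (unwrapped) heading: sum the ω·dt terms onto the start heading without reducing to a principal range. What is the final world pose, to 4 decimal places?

(-0.8220, -1.0548, -3.3326)

step 1: θ'=-3.3326 (R=1.0000) → pose (0.6558, -2.2770, -3.3326)
step 2: θ'=-4.3326 (R=2.0000) → pose (2.1336, -3.4992, -4.3326)
step 3: θ'=-3.3326 (R=4.0000) → pose (-0.8220, -1.0548, -3.3326)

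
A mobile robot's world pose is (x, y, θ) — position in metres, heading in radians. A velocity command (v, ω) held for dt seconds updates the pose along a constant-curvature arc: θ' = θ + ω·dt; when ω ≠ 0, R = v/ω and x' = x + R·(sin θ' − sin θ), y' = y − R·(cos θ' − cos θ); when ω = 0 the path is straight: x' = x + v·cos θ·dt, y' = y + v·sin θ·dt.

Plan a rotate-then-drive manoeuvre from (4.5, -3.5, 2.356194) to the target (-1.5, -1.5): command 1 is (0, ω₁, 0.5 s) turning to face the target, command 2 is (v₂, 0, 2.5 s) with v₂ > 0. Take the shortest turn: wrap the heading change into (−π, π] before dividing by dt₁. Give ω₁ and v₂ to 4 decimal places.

heading to target = atan2(-1.5−-3.5, -1.5−4.5) = 2.8198
Δθ = wrap(2.8198 − 2.3562) = 0.4636; ω₁ = Δθ/dt₁ = 0.9273
distance = √((-1.5−4.5)² + (-1.5−-3.5)²) = 6.3246; v₂ = distance/dt₂ = 2.5298

ω₁ = 0.9273, v₂ = 2.5298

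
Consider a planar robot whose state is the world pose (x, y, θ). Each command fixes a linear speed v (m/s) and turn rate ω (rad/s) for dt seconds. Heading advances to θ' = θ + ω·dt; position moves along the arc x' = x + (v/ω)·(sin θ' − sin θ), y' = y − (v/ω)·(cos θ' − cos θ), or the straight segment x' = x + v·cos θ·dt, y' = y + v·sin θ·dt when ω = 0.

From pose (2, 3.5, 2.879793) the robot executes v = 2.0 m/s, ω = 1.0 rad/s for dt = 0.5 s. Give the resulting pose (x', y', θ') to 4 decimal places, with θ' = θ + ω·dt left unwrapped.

θ' = 2.8798 + 1.0·0.5 = 3.3798
R = v/ω = 2.0/1.0 = 2.0000
x' = 2 + 2.0000·(sin 3.3798 − sin 2.8798) = 1.0105
y' = 3.5 − 2.0000·(cos 3.3798 − cos 2.8798) = 3.5117

(1.0105, 3.5117, 3.3798)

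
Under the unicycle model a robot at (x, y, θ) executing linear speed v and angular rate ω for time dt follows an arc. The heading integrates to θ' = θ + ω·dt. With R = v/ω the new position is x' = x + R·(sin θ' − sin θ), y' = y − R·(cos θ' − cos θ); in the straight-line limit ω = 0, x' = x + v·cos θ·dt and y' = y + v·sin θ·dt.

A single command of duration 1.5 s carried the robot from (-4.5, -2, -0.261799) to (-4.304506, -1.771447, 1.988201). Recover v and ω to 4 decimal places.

v = 0.2500, ω = 1.5000

Δθ = 1.988201 − -0.261799 = 2.250000
ω = Δθ/dt = 2.250000/1.5 = 1.5000
R = −Δy/(cos θ' − cos θ) = 0.1667
v = R·ω = 0.1667·1.5000 = 0.2500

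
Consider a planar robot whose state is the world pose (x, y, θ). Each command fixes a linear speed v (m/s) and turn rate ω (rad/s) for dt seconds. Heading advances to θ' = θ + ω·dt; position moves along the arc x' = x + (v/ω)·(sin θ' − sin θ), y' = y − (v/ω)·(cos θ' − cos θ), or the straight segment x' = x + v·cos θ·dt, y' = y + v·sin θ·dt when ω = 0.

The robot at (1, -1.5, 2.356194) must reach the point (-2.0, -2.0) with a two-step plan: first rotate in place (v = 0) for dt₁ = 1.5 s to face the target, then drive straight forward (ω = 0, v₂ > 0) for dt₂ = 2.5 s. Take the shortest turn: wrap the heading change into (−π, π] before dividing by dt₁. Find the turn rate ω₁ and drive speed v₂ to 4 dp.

heading to target = atan2(-2−-1.5, -2−1) = -2.9764
Δθ = wrap(-2.9764 − 2.3562) = 0.9505; ω₁ = Δθ/dt₁ = 0.6337
distance = √((-2−1)² + (-2−-1.5)²) = 3.0414; v₂ = distance/dt₂ = 1.2166

ω₁ = 0.6337, v₂ = 1.2166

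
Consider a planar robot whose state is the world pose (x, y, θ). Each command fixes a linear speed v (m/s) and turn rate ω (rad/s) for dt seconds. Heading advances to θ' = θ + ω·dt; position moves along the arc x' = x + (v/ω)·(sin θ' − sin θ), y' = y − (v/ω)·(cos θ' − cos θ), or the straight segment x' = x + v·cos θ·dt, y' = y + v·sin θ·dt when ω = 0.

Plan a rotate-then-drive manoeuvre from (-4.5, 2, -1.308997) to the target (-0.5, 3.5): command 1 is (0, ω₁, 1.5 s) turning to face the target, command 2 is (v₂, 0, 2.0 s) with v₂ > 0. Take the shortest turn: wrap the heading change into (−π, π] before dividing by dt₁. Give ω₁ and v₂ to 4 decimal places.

heading to target = atan2(3.5−2, -0.5−-4.5) = 0.3588
Δθ = wrap(0.3588 − -1.3090) = 1.6678; ω₁ = Δθ/dt₁ = 1.1118
distance = √((-0.5−-4.5)² + (3.5−2)²) = 4.2720; v₂ = distance/dt₂ = 2.1360

ω₁ = 1.1118, v₂ = 2.1360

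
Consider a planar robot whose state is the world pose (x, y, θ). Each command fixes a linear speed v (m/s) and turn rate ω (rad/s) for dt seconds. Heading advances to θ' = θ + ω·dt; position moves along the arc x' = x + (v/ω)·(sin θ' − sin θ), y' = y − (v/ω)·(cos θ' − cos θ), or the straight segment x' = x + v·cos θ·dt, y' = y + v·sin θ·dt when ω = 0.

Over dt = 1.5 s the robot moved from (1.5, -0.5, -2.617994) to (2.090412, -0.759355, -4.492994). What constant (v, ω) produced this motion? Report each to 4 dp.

Δθ = -4.492994 − -2.617994 = -1.875000
ω = Δθ/dt = -1.875000/1.5 = -1.2500
R = Δx/(sin θ' − sin θ) = 0.4000
v = R·ω = 0.4000·-1.2500 = -0.5000

v = -0.5000, ω = -1.2500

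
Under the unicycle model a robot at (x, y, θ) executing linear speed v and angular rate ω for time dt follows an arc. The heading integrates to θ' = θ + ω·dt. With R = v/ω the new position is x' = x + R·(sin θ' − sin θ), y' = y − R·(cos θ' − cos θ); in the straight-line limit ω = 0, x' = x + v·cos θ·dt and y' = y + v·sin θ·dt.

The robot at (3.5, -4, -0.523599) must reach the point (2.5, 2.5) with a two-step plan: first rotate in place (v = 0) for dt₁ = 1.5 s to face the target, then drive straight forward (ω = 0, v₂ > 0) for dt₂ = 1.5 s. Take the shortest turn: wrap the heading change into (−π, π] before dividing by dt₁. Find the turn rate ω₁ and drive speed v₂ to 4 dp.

ω₁ = 1.4980, v₂ = 4.3843

heading to target = atan2(2.5−-4, 2.5−3.5) = 1.7234
Δθ = wrap(1.7234 − -0.5236) = 2.2470; ω₁ = Δθ/dt₁ = 1.4980
distance = √((2.5−3.5)² + (2.5−-4)²) = 6.5765; v₂ = distance/dt₂ = 4.3843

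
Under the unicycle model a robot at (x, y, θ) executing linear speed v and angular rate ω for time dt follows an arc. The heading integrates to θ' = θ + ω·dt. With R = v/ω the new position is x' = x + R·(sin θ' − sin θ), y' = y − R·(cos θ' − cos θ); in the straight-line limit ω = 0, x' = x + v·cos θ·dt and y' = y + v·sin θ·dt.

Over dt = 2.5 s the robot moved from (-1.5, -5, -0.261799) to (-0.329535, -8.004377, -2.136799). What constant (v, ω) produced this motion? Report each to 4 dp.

Δθ = -2.136799 − -0.261799 = -1.875000
ω = Δθ/dt = -1.875000/2.5 = -0.7500
R = −Δy/(cos θ' − cos θ) = -2.0000
v = R·ω = -2.0000·-0.7500 = 1.5000

v = 1.5000, ω = -0.7500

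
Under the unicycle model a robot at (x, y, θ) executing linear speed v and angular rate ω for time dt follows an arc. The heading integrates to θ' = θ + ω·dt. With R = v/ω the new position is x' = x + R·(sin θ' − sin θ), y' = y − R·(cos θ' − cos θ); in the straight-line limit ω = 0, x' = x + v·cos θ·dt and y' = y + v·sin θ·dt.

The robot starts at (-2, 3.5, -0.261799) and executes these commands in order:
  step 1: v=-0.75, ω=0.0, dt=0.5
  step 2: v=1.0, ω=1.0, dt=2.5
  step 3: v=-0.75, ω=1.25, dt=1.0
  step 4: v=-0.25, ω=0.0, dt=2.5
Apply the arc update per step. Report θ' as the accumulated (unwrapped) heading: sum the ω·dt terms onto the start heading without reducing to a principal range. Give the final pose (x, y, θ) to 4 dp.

(-0.0551, 5.2013, 3.4882)

step 1: θ'=-0.2618 (straight) → pose (-2.3622, 3.5971, -0.2618)
step 2: θ'=2.2382 (R=1.0000) → pose (-1.3180, 5.1819, 2.2382)
step 3: θ'=3.4882 (R=-0.6000) → pose (-0.6429, 4.9890, 3.4882)
step 4: θ'=3.4882 (straight) → pose (-0.0551, 5.2013, 3.4882)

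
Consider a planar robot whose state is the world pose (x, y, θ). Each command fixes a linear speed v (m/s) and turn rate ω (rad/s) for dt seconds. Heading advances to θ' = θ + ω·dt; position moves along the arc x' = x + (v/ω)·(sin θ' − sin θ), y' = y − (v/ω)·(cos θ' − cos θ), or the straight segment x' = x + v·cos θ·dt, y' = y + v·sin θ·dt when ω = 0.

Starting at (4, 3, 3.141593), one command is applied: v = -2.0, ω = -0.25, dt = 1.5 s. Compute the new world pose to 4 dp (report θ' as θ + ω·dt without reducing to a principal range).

θ' = 3.1416 + -0.25·1.5 = 2.7666
R = v/ω = -2.0/-0.25 = 8.0000
x' = 4 + 8.0000·(sin 2.7666 − sin 3.1416) = 6.9302
y' = 3 − 8.0000·(cos 2.7666 − cos 3.1416) = 2.4441

(6.9302, 2.4441, 2.7666)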